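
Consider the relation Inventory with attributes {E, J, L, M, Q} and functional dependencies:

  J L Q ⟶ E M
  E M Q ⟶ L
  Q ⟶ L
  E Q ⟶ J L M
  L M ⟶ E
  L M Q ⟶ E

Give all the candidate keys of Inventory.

{E, Q}, {J, Q}, {M, Q}

Attribute Q never appears on the right-hand side of any dependency, so Q must belong to every candidate key.
{Q}⁺ = {L, Q}, which is not all of the schema, so we must add further attributes.
{E, Q}⁺: Q→L adds L; EQ→JLM adds J, M → {E, J, L, M, Q}. Minimal: {Q}⁺ = {L, Q}; {E}⁺ = {E} — none reach the full schema.
{J, Q}⁺: Q→L adds L; JLQ→EM adds E, M → {E, J, L, M, Q}. Minimal: {Q}⁺ = {L, Q}; {J}⁺ = {J} — none reach the full schema.
{M, Q}⁺: Q→L adds L; LM→E adds E; EQ→JLM adds J → {E, J, L, M, Q}. Minimal: {Q}⁺ = {L, Q}; {M}⁺ = {M} — none reach the full schema.
Any other superkey contains one of these as a subset, so there are no further candidate keys.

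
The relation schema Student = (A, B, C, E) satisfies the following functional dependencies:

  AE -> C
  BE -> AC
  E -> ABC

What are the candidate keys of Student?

{E}

Attribute E never appears on the right-hand side of any dependency, so E must belong to every candidate key.
{E}⁺ = {A, B, C, E}, which is all of the schema, so {E} is the only candidate key.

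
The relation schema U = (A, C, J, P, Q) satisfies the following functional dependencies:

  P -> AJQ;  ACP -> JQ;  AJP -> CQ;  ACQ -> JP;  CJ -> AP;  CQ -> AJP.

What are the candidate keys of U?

{P}; {C, J}; {C, Q}

{P}⁺: P→AJQ adds A, J, Q; AJP→CQ adds C → {A, C, J, P, Q}.
{C, J}⁺: CJ→AP adds A, P; P→AJQ adds Q → {A, C, J, P, Q}. Minimal: {J}⁺ = {J}; {C}⁺ = {C} — none reach the full schema.
{C, Q}⁺: CQ→AJP adds A, J, P → {A, C, J, P, Q}. Minimal: {Q}⁺ = {Q}; {C}⁺ = {C} — none reach the full schema.
Any other superkey contains one of these as a subset, so there are no further candidate keys.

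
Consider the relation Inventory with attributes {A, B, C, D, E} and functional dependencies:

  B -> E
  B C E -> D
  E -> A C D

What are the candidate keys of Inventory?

Attribute B never appears on the right-hand side of any dependency, so B must belong to every candidate key.
{B}⁺ = {A, B, C, D, E}, which is all of the schema, so {B} is the only candidate key.

(B)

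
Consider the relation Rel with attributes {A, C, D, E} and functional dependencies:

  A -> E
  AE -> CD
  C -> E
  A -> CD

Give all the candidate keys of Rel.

Attribute A never appears on the right-hand side of any dependency, so A must belong to every candidate key.
{A}⁺ = {A, C, D, E}, which is all of the schema, so {A} is the only candidate key.

(A)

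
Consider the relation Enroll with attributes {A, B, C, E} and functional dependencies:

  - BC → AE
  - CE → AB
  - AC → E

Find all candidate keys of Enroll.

(A, C); (B, C); (C, E)

Attribute C never appears on the right-hand side of any dependency, so C must belong to every candidate key.
{C}⁺ = {C}, which is not all of the schema, so we must add further attributes.
{A, C}⁺: AC→E adds E; CE→AB adds B → {A, B, C, E}. Minimal: {C}⁺ = {C}; {A}⁺ = {A} — none reach the full schema.
{B, C}⁺: BC→AE adds A, E → {A, B, C, E}. Minimal: {C}⁺ = {C}; {B}⁺ = {B} — none reach the full schema.
{C, E}⁺: CE→AB adds A, B → {A, B, C, E}. Minimal: {E}⁺ = {E}; {C}⁺ = {C} — none reach the full schema.
Any other superkey contains one of these as a subset, so there are no further candidate keys.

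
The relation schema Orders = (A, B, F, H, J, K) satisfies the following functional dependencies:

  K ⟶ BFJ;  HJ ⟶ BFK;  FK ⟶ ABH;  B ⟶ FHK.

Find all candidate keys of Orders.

(B), (K), (H, J)

{B}⁺: B→FHK adds F, H, K; K→BFJ adds J; FK→ABH adds A → {A, B, F, H, J, K}.
{K}⁺: K→BFJ adds B, F, J; FK→ABH adds A, H → {A, B, F, H, J, K}.
{H, J}⁺: HJ→BFK adds B, F, K; FK→ABH adds A → {A, B, F, H, J, K}. Minimal: {J}⁺ = {J}; {H}⁺ = {H} — none reach the full schema.
Any other superkey contains one of these as a subset, so there are no further candidate keys.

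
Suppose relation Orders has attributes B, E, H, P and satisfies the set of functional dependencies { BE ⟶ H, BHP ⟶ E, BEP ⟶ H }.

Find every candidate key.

Attributes B, P never appear on any right-hand side, so every candidate key must contain {B, P}.
{B, P}⁺ = {B, P}, which is not all of the schema, so we must add further attributes.
{B, E, P}⁺: BE→H adds H → {B, E, H, P}.
{B, H, P}⁺: BHP→E adds E → {B, E, H, P}.
Any other superkey contains one of these as a subset, so there are no further candidate keys.

{B, E, P}; {B, H, P}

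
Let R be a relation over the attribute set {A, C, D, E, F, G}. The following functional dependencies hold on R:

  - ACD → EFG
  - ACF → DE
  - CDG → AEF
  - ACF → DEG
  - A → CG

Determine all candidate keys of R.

{A, D}, {A, F}, {C, D, G}

{A, D}⁺: A→CG adds C, G; ACD→EFG adds E, F → {A, C, D, E, F, G}.
{A, F}⁺: A→CG adds C, G; ACF→DE adds D, E → {A, C, D, E, F, G}.
{C, D, G}⁺: CDG→AEF adds A, E, F → {A, C, D, E, F, G}.
Any other superkey contains one of these as a subset, so there are no further candidate keys.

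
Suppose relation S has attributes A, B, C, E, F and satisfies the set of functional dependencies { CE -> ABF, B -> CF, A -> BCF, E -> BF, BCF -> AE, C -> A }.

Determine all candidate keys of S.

{A}, {B}, {C}, {E}

{A}⁺: A→BCF adds B, C, F; BCF→AE adds E → {A, B, C, E, F}.
{B}⁺: B→CF adds C, F; BCF→AE adds A, E → {A, B, C, E, F}.
{C}⁺: C→A adds A; A→BCF adds B, F; BCF→AE adds E → {A, B, C, E, F}.
{E}⁺: E→BF adds B, F; B→CF adds C; BCF→AE adds A → {A, B, C, E, F}.
Any other superkey contains one of these as a subset, so there are no further candidate keys.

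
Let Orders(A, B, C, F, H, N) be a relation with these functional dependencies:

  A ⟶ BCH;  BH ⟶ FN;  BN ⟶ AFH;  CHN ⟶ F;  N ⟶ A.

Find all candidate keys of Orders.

{A}⁺: A→BCH adds B, C, H; BH→FN adds F, N → {A, B, C, F, H, N}.
{N}⁺: N→A adds A; A→BCH adds B, C, H; BH→FN adds F → {A, B, C, F, H, N}.
{B, H}⁺: BH→FN adds F, N; BN→AFH adds A; A→BCH adds C → {A, B, C, F, H, N}. Minimal: {H}⁺ = {H}; {B}⁺ = {B} — none reach the full schema.

{A}; {N}; {B, H}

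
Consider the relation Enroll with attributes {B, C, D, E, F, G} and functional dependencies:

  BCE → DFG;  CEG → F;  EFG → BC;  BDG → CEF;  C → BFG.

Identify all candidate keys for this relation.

{C, D}, {C, E}, {B, D, G}, {E, F, G}

{C, D}⁺: C→BFG adds B, F, G; BDG→CEF adds E → {B, C, D, E, F, G}. Minimal: {D}⁺ = {D}; {C}⁺ = {B, C, F, G} — none reach the full schema.
{C, E}⁺: C→BFG adds B, F, G; BCE→DFG adds D → {B, C, D, E, F, G}. Minimal: {E}⁺ = {E}; {C}⁺ = {B, C, F, G} — none reach the full schema.
{B, D, G}⁺: BDG→CEF adds C, E, F → {B, C, D, E, F, G}. Minimal: {D, G}⁺ = {D, G}; {B, G}⁺ = {B, G}; {B, D}⁺ = {B, D} — none reach the full schema.
{E, F, G}⁺: EFG→BC adds B, C; BCE→DFG adds D → {B, C, D, E, F, G}. Minimal: {F, G}⁺ = {F, G}; {E, G}⁺ = {E, G}; {E, F}⁺ = {E, F} — none reach the full schema.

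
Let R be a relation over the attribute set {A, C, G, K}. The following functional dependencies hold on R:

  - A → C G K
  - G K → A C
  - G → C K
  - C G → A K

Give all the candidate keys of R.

(A), (G)

{A}⁺: A→CGK adds C, G, K → {A, C, G, K}.
{G}⁺: G→CK adds C, K; CG→AK adds A → {A, C, G, K}.
Any other superkey contains one of these as a subset, so there are no further candidate keys.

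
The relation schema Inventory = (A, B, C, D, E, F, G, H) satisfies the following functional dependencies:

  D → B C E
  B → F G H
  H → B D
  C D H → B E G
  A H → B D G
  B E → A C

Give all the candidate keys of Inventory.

{B}⁺: B→FGH adds F, G, H; H→BD adds D; D→BCE adds C, E; BE→AC adds A → {A, B, C, D, E, F, G, H}.
{D}⁺: D→BCE adds B, C, E; B→FGH adds F, G, H; BE→AC adds A → {A, B, C, D, E, F, G, H}.
{H}⁺: H→BD adds B, D; D→BCE adds C, E; B→FGH adds F, G; BE→AC adds A → {A, B, C, D, E, F, G, H}.
Any other superkey contains one of these as a subset, so there are no further candidate keys.

B, D, H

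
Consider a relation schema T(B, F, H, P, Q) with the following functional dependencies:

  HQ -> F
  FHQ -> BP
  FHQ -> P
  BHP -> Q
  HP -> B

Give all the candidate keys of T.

HP, HQ

Attribute H never appears on the right-hand side of any dependency, so H must belong to every candidate key.
{H}⁺ = {H}, which is not all of the schema, so we must add further attributes.
{H, P}⁺: HP→B adds B; BHP→Q adds Q; HQ→F adds F → {B, F, H, P, Q}. Minimal: {P}⁺ = {P}; {H}⁺ = {H} — none reach the full schema.
{H, Q}⁺: HQ→F adds F; FHQ→BP adds B, P → {B, F, H, P, Q}. Minimal: {Q}⁺ = {Q}; {H}⁺ = {H} — none reach the full schema.
Any other superkey contains one of these as a subset, so there are no further candidate keys.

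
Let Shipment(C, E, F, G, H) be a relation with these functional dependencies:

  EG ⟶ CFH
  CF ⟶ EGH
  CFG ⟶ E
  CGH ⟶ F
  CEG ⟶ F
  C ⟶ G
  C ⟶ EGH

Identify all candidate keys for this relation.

{C}⁺: C→G adds G; C→EGH adds E, H; EG→CFH adds F → {C, E, F, G, H}.
{E, G}⁺: EG→CFH adds C, F, H → {C, E, F, G, H}. Minimal: {G}⁺ = {G}; {E}⁺ = {E} — none reach the full schema.

C; EG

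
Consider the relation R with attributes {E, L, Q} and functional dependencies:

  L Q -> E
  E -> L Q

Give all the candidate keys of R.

{E}, {L, Q}

{E}⁺: E→LQ adds L, Q → {E, L, Q}.
{L, Q}⁺: LQ→E adds E → {E, L, Q}. Minimal: {Q}⁺ = {Q}; {L}⁺ = {L} — none reach the full schema.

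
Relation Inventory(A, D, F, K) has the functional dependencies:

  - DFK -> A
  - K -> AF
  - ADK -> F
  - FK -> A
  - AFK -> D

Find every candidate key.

K

Attribute K never appears on the right-hand side of any dependency, so K must belong to every candidate key.
{K}⁺ = {A, D, F, K}, which is all of the schema, so {K} is the only candidate key.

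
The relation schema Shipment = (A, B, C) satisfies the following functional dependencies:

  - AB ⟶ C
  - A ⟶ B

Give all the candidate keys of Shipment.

Attribute A never appears on the right-hand side of any dependency, so A must belong to every candidate key.
{A}⁺ = {A, B, C}, which is all of the schema, so {A} is the only candidate key.

(A)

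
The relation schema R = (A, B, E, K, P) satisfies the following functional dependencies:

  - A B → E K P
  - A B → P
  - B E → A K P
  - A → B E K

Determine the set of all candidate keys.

A, BE

{A}⁺: A→BEK adds B, E, K; AB→EKP adds P → {A, B, E, K, P}.
{B, E}⁺: BE→AKP adds A, K, P → {A, B, E, K, P}. Minimal: {E}⁺ = {E}; {B}⁺ = {B} — none reach the full schema.
Any other superkey contains one of these as a subset, so there are no further candidate keys.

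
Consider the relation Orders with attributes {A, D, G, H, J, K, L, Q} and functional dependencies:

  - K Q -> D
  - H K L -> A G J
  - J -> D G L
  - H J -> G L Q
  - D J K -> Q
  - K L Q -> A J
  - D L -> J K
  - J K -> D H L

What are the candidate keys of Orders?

{J}⁺: J→DGL adds D, G, L; DL→JK adds K; JK→DHL adds H; HKL→AGJ adds A; HJ→GLQ adds Q → {A, D, G, H, J, K, L, Q}.
{D, L}⁺: DL→JK adds J, K; JK→DHL adds H; HKL→AGJ adds A, G; HJ→GLQ adds Q → {A, D, G, H, J, K, L, Q}. Minimal: {L}⁺ = {L}; {D}⁺ = {D} — none reach the full schema.
{H, K, L}⁺: HKL→AGJ adds A, G, J; J→DGL adds D; HJ→GLQ adds Q → {A, D, G, H, J, K, L, Q}. Minimal: {K, L}⁺ = {K, L}; {H, L}⁺ = {H, L}; {H, K}⁺ = {H, K} — none reach the full schema.
{K, L, Q}⁺: KQ→D adds D; KLQ→AJ adds A, J; JK→DHL adds H; HKL→AGJ adds G → {A, D, G, H, J, K, L, Q}. Minimal: {L, Q}⁺ = {L, Q}; {K, Q}⁺ = {D, K, Q}; {K, L}⁺ = {K, L} — none reach the full schema.

{J}, {D, L}, {H, K, L}, {K, L, Q}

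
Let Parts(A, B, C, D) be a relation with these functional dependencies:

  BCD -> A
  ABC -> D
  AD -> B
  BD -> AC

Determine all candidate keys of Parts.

{A, D}⁺: AD→B adds B; BD→AC adds C → {A, B, C, D}. Minimal: {D}⁺ = {D}; {A}⁺ = {A} — none reach the full schema.
{B, D}⁺: BD→AC adds A, C → {A, B, C, D}. Minimal: {D}⁺ = {D}; {B}⁺ = {B} — none reach the full schema.
{A, B, C}⁺: ABC→D adds D → {A, B, C, D}. Minimal: {B, C}⁺ = {B, C}; {A, C}⁺ = {A, C}; {A, B}⁺ = {A, B} — none reach the full schema.
Any other superkey contains one of these as a subset, so there are no further candidate keys.

{A, D}; {B, D}; {A, B, C}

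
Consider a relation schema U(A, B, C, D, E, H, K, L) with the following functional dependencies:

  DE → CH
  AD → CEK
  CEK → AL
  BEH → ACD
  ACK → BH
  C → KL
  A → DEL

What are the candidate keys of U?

A; CE; DE; BEH

{A}⁺: A→DEL adds D, E, L; DE→CH adds C, H; AD→CEK adds K; ACK→BH adds B → {A, B, C, D, E, H, K, L}.
{C, E}⁺: C→KL adds K, L; CEK→AL adds A; ACK→BH adds B, H; A→DEL adds D → {A, B, C, D, E, H, K, L}. Minimal: {E}⁺ = {E}; {C}⁺ = {C, K, L} — none reach the full schema.
{D, E}⁺: DE→CH adds C, H; C→KL adds K, L; CEK→AL adds A; ACK→BH adds B → {A, B, C, D, E, H, K, L}. Minimal: {E}⁺ = {E}; {D}⁺ = {D} — none reach the full schema.
{B, E, H}⁺: BEH→ACD adds A, C, D; C→KL adds K, L → {A, B, C, D, E, H, K, L}. Minimal: {E, H}⁺ = {E, H}; {B, H}⁺ = {B, H}; {B, E}⁺ = {B, E} — none reach the full schema.
Any other superkey contains one of these as a subset, so there are no further candidate keys.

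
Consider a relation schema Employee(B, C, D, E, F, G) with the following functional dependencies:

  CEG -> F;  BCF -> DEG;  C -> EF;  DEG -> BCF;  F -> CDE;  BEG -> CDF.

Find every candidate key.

{B, C}⁺: C→EF adds E, F; F→CDE adds D; BCF→DEG adds G → {B, C, D, E, F, G}.
{B, F}⁺: F→CDE adds C, D, E; BCF→DEG adds G → {B, C, D, E, F, G}.
{C, G}⁺: C→EF adds E, F; F→CDE adds D; DEG→BCF adds B → {B, C, D, E, F, G}.
{F, G}⁺: F→CDE adds C, D, E; DEG→BCF adds B → {B, C, D, E, F, G}.
{B, E, G}⁺: BEG→CDF adds C, D, F → {B, C, D, E, F, G}.
{D, E, G}⁺: DEG→BCF adds B, C, F → {B, C, D, E, F, G}.

BC; BF; CG; FG; BEG; DEG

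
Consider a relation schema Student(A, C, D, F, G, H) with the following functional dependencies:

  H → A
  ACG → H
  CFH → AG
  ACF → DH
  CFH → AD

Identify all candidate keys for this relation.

{A, C, F}⁺: ACF→DH adds D, H; CFH→AG adds G → {A, C, D, F, G, H}. Minimal: {C, F}⁺ = {C, F}; {A, F}⁺ = {A, F}; {A, C}⁺ = {A, C} — none reach the full schema.
{C, F, H}⁺: H→A adds A; CFH→AG adds G; ACF→DH adds D → {A, C, D, F, G, H}. Minimal: {F, H}⁺ = {A, F, H}; {C, H}⁺ = {A, C, H}; {C, F}⁺ = {C, F} — none reach the full schema.
Any other superkey contains one of these as a subset, so there are no further candidate keys.

(A, C, F); (C, F, H)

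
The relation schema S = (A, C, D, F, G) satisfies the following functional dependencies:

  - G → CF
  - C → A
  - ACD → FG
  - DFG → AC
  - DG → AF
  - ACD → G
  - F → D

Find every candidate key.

G, CD, CF

{G}⁺: G→CF adds C, F; C→A adds A; F→D adds D → {A, C, D, F, G}.
{C, D}⁺: C→A adds A; ACD→FG adds F, G → {A, C, D, F, G}. Minimal: {D}⁺ = {D}; {C}⁺ = {A, C} — none reach the full schema.
{C, F}⁺: C→A adds A; F→D adds D; ACD→FG adds G → {A, C, D, F, G}. Minimal: {F}⁺ = {D, F}; {C}⁺ = {A, C} — none reach the full schema.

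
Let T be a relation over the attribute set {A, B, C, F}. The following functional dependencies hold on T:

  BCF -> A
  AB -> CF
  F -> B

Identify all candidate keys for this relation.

{A, B}; {A, F}; {C, F}

{A, B}⁺: AB→CF adds C, F → {A, B, C, F}.
{A, F}⁺: F→B adds B; AB→CF adds C → {A, B, C, F}.
{C, F}⁺: F→B adds B; BCF→A adds A → {A, B, C, F}.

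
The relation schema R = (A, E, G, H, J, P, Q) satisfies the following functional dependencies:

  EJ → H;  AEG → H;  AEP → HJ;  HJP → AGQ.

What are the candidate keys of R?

{A, E, P}⁺: AEP→HJ adds H, J; HJP→AGQ adds G, Q → {A, E, G, H, J, P, Q}. Minimal: {E, P}⁺ = {E, P}; {A, P}⁺ = {A, P}; {A, E}⁺ = {A, E} — none reach the full schema.
{E, J, P}⁺: EJ→H adds H; HJP→AGQ adds A, G, Q → {A, E, G, H, J, P, Q}. Minimal: {J, P}⁺ = {J, P}; {E, P}⁺ = {E, P}; {E, J}⁺ = {E, H, J} — none reach the full schema.
Any other superkey contains one of these as a subset, so there are no further candidate keys.

{A, E, P}; {E, J, P}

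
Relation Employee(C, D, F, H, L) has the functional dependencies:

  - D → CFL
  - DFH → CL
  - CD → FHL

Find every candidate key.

{D}

{D}⁺: D→CFL adds C, F, L; CD→FHL adds H → {C, D, F, H, L}.
No other minimal superkey exists.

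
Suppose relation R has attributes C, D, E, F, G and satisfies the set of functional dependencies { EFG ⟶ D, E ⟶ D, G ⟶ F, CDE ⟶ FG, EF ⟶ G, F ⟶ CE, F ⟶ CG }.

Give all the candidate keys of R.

{F}⁺: F→CE adds C, E; F→CG adds G; EFG→D adds D → {C, D, E, F, G}.
{G}⁺: G→F adds F; F→CE adds C, E; EFG→D adds D → {C, D, E, F, G}.
{C, E}⁺: E→D adds D; CDE→FG adds F, G → {C, D, E, F, G}. Minimal: {E}⁺ = {D, E}; {C}⁺ = {C} — none reach the full schema.

(F), (G), (C, E)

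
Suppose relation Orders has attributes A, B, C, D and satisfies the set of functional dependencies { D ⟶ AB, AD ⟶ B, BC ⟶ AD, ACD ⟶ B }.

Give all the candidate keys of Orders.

{B, C}, {C, D}

Attribute C never appears on the right-hand side of any dependency, so C must belong to every candidate key.
{C}⁺ = {C}, which is not all of the schema, so we must add further attributes.
{B, C}⁺: BC→AD adds A, D → {A, B, C, D}. Minimal: {C}⁺ = {C}; {B}⁺ = {B} — none reach the full schema.
{C, D}⁺: D→AB adds A, B → {A, B, C, D}. Minimal: {D}⁺ = {A, B, D}; {C}⁺ = {C} — none reach the full schema.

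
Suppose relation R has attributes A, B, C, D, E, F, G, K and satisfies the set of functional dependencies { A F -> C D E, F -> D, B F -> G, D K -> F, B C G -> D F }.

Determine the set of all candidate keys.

(A, B, D, K), (A, B, F, K), (A, B, C, G, K)

Attributes A, B, K never appear on any right-hand side, so every candidate key must contain {A, B, K}.
{A, B, K}⁺ = {A, B, K}, which is not all of the schema, so we must add further attributes.
{A, B, D, K}⁺: DK→F adds F; AF→CDE adds C, E; BF→G adds G → {A, B, C, D, E, F, G, K}. Minimal: {B, D, K}⁺ = {B, D, F, G, K}; {A, D, K}⁺ = {A, C, D, E, F, K}; {A, B, K}⁺ = {A, B, K}; … — none reach the full schema.
{A, B, F, K}⁺: AF→CDE adds C, D, E; BF→G adds G → {A, B, C, D, E, F, G, K}. Minimal: {B, F, K}⁺ = {B, D, F, G, K}; {A, F, K}⁺ = {A, C, D, E, F, K}; {A, B, K}⁺ = {A, B, K}; … — none reach the full schema.
{A, B, C, G, K}⁺: BCG→DF adds D, F; AF→CDE adds E → {A, B, C, D, E, F, G, K}. Minimal: {B, C, G, K}⁺ = {B, C, D, F, G, K}; {A, C, G, K}⁺ = {A, C, G, K}; {A, B, G, K}⁺ = {A, B, G, K}; … — none reach the full schema.
Any other superkey contains one of these as a subset, so there are no further candidate keys.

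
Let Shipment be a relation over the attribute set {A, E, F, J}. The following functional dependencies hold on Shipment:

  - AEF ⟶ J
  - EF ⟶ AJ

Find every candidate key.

{E, F}⁺: EF→AJ adds A, J → {A, E, F, J}. Minimal: {F}⁺ = {F}; {E}⁺ = {E} — none reach the full schema.
No other minimal superkey exists.

EF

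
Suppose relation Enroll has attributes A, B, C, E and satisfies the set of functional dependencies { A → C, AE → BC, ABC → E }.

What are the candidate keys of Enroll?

Attribute A never appears on the right-hand side of any dependency, so A must belong to every candidate key.
{A}⁺ = {A, C}, which is not all of the schema, so we must add further attributes.
{A, B}⁺: A→C adds C; ABC→E adds E → {A, B, C, E}.
{A, E}⁺: A→C adds C; AE→BC adds B → {A, B, C, E}.
Any other superkey contains one of these as a subset, so there are no further candidate keys.

{A, B}, {A, E}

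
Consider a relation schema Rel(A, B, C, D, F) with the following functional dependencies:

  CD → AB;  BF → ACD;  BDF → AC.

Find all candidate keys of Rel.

Attribute F never appears on the right-hand side of any dependency, so F must belong to every candidate key.
{F}⁺ = {F}, which is not all of the schema, so we must add further attributes.
{B, F}⁺: BF→ACD adds A, C, D → {A, B, C, D, F}.
{C, D, F}⁺: CD→AB adds A, B → {A, B, C, D, F}.
Any other superkey contains one of these as a subset, so there are no further candidate keys.

BF, CDF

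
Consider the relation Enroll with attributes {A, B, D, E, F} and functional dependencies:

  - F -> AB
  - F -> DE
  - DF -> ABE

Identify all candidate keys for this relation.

{F}⁺: F→AB adds A, B; F→DE adds D, E → {A, B, D, E, F}.

F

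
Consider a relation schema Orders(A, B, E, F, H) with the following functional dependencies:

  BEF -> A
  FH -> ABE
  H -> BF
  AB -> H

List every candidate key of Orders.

H; AB; BEF

{H}⁺: H→BF adds B, F; FH→ABE adds A, E → {A, B, E, F, H}.
{A, B}⁺: AB→H adds H; H→BF adds F; FH→ABE adds E → {A, B, E, F, H}. Minimal: {B}⁺ = {B}; {A}⁺ = {A} — none reach the full schema.
{B, E, F}⁺: BEF→A adds A; AB→H adds H → {A, B, E, F, H}. Minimal: {E, F}⁺ = {E, F}; {B, F}⁺ = {B, F}; {B, E}⁺ = {B, E} — none reach the full schema.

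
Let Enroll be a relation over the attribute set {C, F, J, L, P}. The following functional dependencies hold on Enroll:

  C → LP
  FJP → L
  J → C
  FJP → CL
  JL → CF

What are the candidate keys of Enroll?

{J}

Attribute J never appears on the right-hand side of any dependency, so J must belong to every candidate key.
{J}⁺ = {C, F, J, L, P}, which is all of the schema, so {J} is the only candidate key.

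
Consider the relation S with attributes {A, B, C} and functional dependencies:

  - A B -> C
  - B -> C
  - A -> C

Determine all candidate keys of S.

Attributes A, B never appear on any right-hand side, so every candidate key must contain {A, B}.
{A, B}⁺ = {A, B, C}, which is all of the schema, so {A, B} is the only candidate key.

{A, B}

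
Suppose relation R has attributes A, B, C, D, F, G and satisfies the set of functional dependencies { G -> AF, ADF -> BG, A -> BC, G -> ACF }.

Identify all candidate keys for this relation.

{D, G}, {A, D, F}

Attribute D never appears on the right-hand side of any dependency, so D must belong to every candidate key.
{D}⁺ = {D}, which is not all of the schema, so we must add further attributes.
{D, G}⁺: G→AF adds A, F; ADF→BG adds B; A→BC adds C → {A, B, C, D, F, G}. Minimal: {G}⁺ = {A, B, C, F, G}; {D}⁺ = {D} — none reach the full schema.
{A, D, F}⁺: ADF→BG adds B, G; A→BC adds C → {A, B, C, D, F, G}. Minimal: {D, F}⁺ = {D, F}; {A, F}⁺ = {A, B, C, F}; {A, D}⁺ = {A, B, C, D} — none reach the full schema.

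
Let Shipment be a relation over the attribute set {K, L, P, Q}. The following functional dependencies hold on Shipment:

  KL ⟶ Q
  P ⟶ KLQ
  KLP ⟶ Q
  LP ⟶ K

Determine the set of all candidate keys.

(P)

Attribute P never appears on the right-hand side of any dependency, so P must belong to every candidate key.
{P}⁺ = {K, L, P, Q}, which is all of the schema, so {P} is the only candidate key.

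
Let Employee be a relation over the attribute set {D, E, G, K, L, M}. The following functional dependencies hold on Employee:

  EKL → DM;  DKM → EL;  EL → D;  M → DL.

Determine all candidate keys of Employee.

GKM; EGKL

{G, K, M}⁺: M→DL adds D, L; DKM→EL adds E → {D, E, G, K, L, M}. Minimal: {K, M}⁺ = {D, E, K, L, M}; {G, M}⁺ = {D, G, L, M}; {G, K}⁺ = {G, K} — none reach the full schema.
{E, G, K, L}⁺: EKL→DM adds D, M → {D, E, G, K, L, M}. Minimal: {G, K, L}⁺ = {G, K, L}; {E, K, L}⁺ = {D, E, K, L, M}; {E, G, L}⁺ = {D, E, G, L}; … — none reach the full schema.
Any other superkey contains one of these as a subset, so there are no further candidate keys.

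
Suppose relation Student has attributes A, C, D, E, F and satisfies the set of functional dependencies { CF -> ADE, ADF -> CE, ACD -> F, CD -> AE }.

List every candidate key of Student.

{C, D}, {C, F}, {A, D, F}

{C, D}⁺: CD→AE adds A, E; ACD→F adds F → {A, C, D, E, F}.
{C, F}⁺: CF→ADE adds A, D, E → {A, C, D, E, F}.
{A, D, F}⁺: ADF→CE adds C, E → {A, C, D, E, F}.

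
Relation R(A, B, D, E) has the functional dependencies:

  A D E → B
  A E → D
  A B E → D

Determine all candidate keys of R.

(A, E)

Attributes A, E never appear on any right-hand side, so every candidate key must contain {A, E}.
{A, E}⁺ = {A, B, D, E}, which is all of the schema, so {A, E} is the only candidate key.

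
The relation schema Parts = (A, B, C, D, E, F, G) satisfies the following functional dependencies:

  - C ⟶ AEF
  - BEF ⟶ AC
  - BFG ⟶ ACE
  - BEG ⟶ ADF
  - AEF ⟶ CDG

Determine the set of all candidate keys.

Attribute B never appears on the right-hand side of any dependency, so B must belong to every candidate key.
{B}⁺ = {B}, which is not all of the schema, so we must add further attributes.
{B, C}⁺: C→AEF adds A, E, F; AEF→CDG adds D, G → {A, B, C, D, E, F, G}.
{B, E, F}⁺: BEF→AC adds A, C; AEF→CDG adds D, G → {A, B, C, D, E, F, G}.
{B, E, G}⁺: BEG→ADF adds A, D, F; AEF→CDG adds C → {A, B, C, D, E, F, G}.
{B, F, G}⁺: BFG→ACE adds A, C, E; BEG→ADF adds D → {A, B, C, D, E, F, G}.

{B, C}, {B, E, F}, {B, E, G}, {B, F, G}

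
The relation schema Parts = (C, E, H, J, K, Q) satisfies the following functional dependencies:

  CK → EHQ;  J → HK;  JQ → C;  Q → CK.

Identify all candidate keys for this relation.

Attribute J never appears on the right-hand side of any dependency, so J must belong to every candidate key.
{J}⁺ = {H, J, K}, which is not all of the schema, so we must add further attributes.
{C, J}⁺: J→HK adds H, K; CK→EHQ adds E, Q → {C, E, H, J, K, Q}. Minimal: {J}⁺ = {H, J, K}; {C}⁺ = {C} — none reach the full schema.
{J, Q}⁺: J→HK adds H, K; JQ→C adds C; CK→EHQ adds E → {C, E, H, J, K, Q}. Minimal: {Q}⁺ = {C, E, H, K, Q}; {J}⁺ = {H, J, K} — none reach the full schema.

(C, J); (J, Q)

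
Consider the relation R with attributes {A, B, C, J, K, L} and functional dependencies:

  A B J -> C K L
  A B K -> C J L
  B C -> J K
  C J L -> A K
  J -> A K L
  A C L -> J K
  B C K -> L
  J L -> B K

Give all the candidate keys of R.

{J}⁺: J→AKL adds A, K, L; JL→BK adds B; ABJ→CKL adds C → {A, B, C, J, K, L}.
{B, C}⁺: BC→JK adds J, K; J→AKL adds A, L → {A, B, C, J, K, L}.
{A, B, K}⁺: ABK→CJL adds C, J, L → {A, B, C, J, K, L}.
{A, C, L}⁺: ACL→JK adds J, K; JL→BK adds B → {A, B, C, J, K, L}.
Any other superkey contains one of these as a subset, so there are no further candidate keys.

{J}, {B, C}, {A, B, K}, {A, C, L}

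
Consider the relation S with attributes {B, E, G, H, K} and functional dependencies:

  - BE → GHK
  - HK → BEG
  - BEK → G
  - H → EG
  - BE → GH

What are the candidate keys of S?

{B, E}⁺: BE→GHK adds G, H, K → {B, E, G, H, K}.
{B, H}⁺: H→EG adds E, G; BE→GHK adds K → {B, E, G, H, K}.
{H, K}⁺: HK→BEG adds B, E, G → {B, E, G, H, K}.

BE, BH, HK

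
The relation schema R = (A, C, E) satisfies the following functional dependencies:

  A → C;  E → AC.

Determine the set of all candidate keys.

{E}⁺: E→AC adds A, C → {A, C, E}.

{E}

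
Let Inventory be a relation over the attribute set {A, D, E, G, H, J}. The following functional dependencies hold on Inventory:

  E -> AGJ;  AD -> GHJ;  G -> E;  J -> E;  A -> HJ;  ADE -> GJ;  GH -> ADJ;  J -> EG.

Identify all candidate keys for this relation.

{A}, {E}, {G}, {J}

{A}⁺: A→HJ adds H, J; J→EG adds E, G; GH→ADJ adds D → {A, D, E, G, H, J}.
{E}⁺: E→AGJ adds A, G, J; A→HJ adds H; GH→ADJ adds D → {A, D, E, G, H, J}.
{G}⁺: G→E adds E; E→AGJ adds A, J; A→HJ adds H; GH→ADJ adds D → {A, D, E, G, H, J}.
{J}⁺: J→E adds E; J→EG adds G; E→AGJ adds A; A→HJ adds H; GH→ADJ adds D → {A, D, E, G, H, J}.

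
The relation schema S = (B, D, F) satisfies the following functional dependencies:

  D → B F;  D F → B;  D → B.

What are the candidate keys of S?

Attribute D never appears on the right-hand side of any dependency, so D must belong to every candidate key.
{D}⁺ = {B, D, F}, which is all of the schema, so {D} is the only candidate key.

D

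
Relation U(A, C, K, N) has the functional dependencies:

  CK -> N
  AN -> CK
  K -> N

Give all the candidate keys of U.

(A, K), (A, N)

Attribute A never appears on the right-hand side of any dependency, so A must belong to every candidate key.
{A}⁺ = {A}, which is not all of the schema, so we must add further attributes.
{A, K}⁺: K→N adds N; AN→CK adds C → {A, C, K, N}.
{A, N}⁺: AN→CK adds C, K → {A, C, K, N}.
Any other superkey contains one of these as a subset, so there are no further candidate keys.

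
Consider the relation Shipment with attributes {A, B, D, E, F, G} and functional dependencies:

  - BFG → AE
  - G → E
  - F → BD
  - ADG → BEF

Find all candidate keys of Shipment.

Attribute G never appears on the right-hand side of any dependency, so G must belong to every candidate key.
{G}⁺ = {E, G}, which is not all of the schema, so we must add further attributes.
{F, G}⁺: G→E adds E; F→BD adds B, D; BFG→AE adds A → {A, B, D, E, F, G}.
{A, D, G}⁺: G→E adds E; ADG→BEF adds B, F → {A, B, D, E, F, G}.

FG, ADG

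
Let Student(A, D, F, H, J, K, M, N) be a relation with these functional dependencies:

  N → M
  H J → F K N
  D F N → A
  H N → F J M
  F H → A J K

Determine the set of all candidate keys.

{D, F, H}⁺: FH→AJK adds A, J, K; HJ→FKN adds N; HN→FJM adds M → {A, D, F, H, J, K, M, N}. Minimal: {F, H}⁺ = {A, F, H, J, K, M, N}; {D, H}⁺ = {D, H}; {D, F}⁺ = {D, F} — none reach the full schema.
{D, H, J}⁺: HJ→FKN adds F, K, N; DFN→A adds A; HN→FJM adds M → {A, D, F, H, J, K, M, N}. Minimal: {H, J}⁺ = {A, F, H, J, K, M, N}; {D, J}⁺ = {D, J}; {D, H}⁺ = {D, H} — none reach the full schema.
{D, H, N}⁺: N→M adds M; HN→FJM adds F, J; FH→AJK adds A, K → {A, D, F, H, J, K, M, N}. Minimal: {H, N}⁺ = {A, F, H, J, K, M, N}; {D, N}⁺ = {D, M, N}; {D, H}⁺ = {D, H} — none reach the full schema.
Any other superkey contains one of these as a subset, so there are no further candidate keys.

(D, F, H), (D, H, J), (D, H, N)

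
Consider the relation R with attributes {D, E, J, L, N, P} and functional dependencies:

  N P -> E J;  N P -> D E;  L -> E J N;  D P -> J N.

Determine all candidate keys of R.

(L, P)

Attributes L, P never appear on any right-hand side, so every candidate key must contain {L, P}.
{L, P}⁺ = {D, E, J, L, N, P}, which is all of the schema, so {L, P} is the only candidate key.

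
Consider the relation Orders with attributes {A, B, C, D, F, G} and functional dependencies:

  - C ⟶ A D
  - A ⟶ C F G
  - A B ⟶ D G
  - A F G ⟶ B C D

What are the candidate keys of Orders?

{A}⁺: A→CFG adds C, F, G; AFG→BCD adds B, D → {A, B, C, D, F, G}.
{C}⁺: C→AD adds A, D; A→CFG adds F, G; AFG→BCD adds B → {A, B, C, D, F, G}.

(A); (C)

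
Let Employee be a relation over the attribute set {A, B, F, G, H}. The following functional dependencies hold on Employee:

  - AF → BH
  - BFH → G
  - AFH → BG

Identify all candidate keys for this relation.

(A, F)

Attributes A, F never appear on any right-hand side, so every candidate key must contain {A, F}.
{A, F}⁺ = {A, B, F, G, H}, which is all of the schema, so {A, F} is the only candidate key.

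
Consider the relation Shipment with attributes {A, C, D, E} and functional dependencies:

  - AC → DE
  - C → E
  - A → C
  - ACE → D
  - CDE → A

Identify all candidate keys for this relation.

{A}; {C, D}

{A}⁺: A→C adds C; AC→DE adds D, E → {A, C, D, E}.
{C, D}⁺: C→E adds E; CDE→A adds A → {A, C, D, E}. Minimal: {D}⁺ = {D}; {C}⁺ = {C, E} — none reach the full schema.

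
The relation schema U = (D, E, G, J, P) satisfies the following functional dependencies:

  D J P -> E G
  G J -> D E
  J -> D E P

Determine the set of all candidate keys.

Attribute J never appears on the right-hand side of any dependency, so J must belong to every candidate key.
{J}⁺ = {D, E, G, J, P}, which is all of the schema, so {J} is the only candidate key.

J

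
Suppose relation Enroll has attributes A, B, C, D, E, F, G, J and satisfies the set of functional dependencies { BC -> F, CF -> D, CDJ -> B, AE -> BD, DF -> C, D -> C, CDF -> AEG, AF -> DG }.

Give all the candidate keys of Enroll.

Attribute J never appears on the right-hand side of any dependency, so J must belong to every candidate key.
{J}⁺ = {J}, which is not all of the schema, so we must add further attributes.
{D, J}⁺: D→C adds C; CDJ→B adds B; BC→F adds F; CDF→AEG adds A, E, G → {A, B, C, D, E, F, G, J}. Minimal: {J}⁺ = {J}; {D}⁺ = {C, D} — none reach the full schema.
{A, E, J}⁺: AE→BD adds B, D; D→C adds C; BC→F adds F; CDF→AEG adds G → {A, B, C, D, E, F, G, J}. Minimal: {E, J}⁺ = {E, J}; {A, J}⁺ = {A, J}; {A, E}⁺ = {A, B, C, D, E, F, G} — none reach the full schema.
{A, F, J}⁺: AF→DG adds D, G; DF→C adds C; CDF→AEG adds E; CDJ→B adds B → {A, B, C, D, E, F, G, J}. Minimal: {F, J}⁺ = {F, J}; {A, J}⁺ = {A, J}; {A, F}⁺ = {A, B, C, D, E, F, G} — none reach the full schema.
{B, C, J}⁺: BC→F adds F; CF→D adds D; CDF→AEG adds A, E, G → {A, B, C, D, E, F, G, J}. Minimal: {C, J}⁺ = {C, J}; {B, J}⁺ = {B, J}; {B, C}⁺ = {A, B, C, D, E, F, G} — none reach the full schema.
{C, F, J}⁺: CF→D adds D; CDJ→B adds B; CDF→AEG adds A, E, G → {A, B, C, D, E, F, G, J}. Minimal: {F, J}⁺ = {F, J}; {C, J}⁺ = {C, J}; {C, F}⁺ = {A, B, C, D, E, F, G} — none reach the full schema.

{D, J}, {A, E, J}, {A, F, J}, {B, C, J}, {C, F, J}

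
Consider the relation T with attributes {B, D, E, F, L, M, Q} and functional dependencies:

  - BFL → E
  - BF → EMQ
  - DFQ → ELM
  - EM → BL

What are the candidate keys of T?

{B, D, F}, {D, F, Q}, {D, E, F, M}

Attributes D, F never appear on any right-hand side, so every candidate key must contain {D, F}.
{D, F}⁺ = {D, F}, which is not all of the schema, so we must add further attributes.
{B, D, F}⁺: BF→EMQ adds E, M, Q; DFQ→ELM adds L → {B, D, E, F, L, M, Q}. Minimal: {D, F}⁺ = {D, F}; {B, F}⁺ = {B, E, F, L, M, Q}; {B, D}⁺ = {B, D} — none reach the full schema.
{D, F, Q}⁺: DFQ→ELM adds E, L, M; EM→BL adds B → {B, D, E, F, L, M, Q}. Minimal: {F, Q}⁺ = {F, Q}; {D, Q}⁺ = {D, Q}; {D, F}⁺ = {D, F} — none reach the full schema.
{D, E, F, M}⁺: EM→BL adds B, L; BF→EMQ adds Q → {B, D, E, F, L, M, Q}. Minimal: {E, F, M}⁺ = {B, E, F, L, M, Q}; {D, F, M}⁺ = {D, F, M}; {D, E, M}⁺ = {B, D, E, L, M}; … — none reach the full schema.
Any other superkey contains one of these as a subset, so there are no further candidate keys.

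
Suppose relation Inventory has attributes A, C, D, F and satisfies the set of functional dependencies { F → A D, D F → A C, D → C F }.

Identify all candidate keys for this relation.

{D}⁺: D→CF adds C, F; F→AD adds A → {A, C, D, F}.
{F}⁺: F→AD adds A, D; DF→AC adds C → {A, C, D, F}.
Any other superkey contains one of these as a subset, so there are no further candidate keys.

{D}, {F}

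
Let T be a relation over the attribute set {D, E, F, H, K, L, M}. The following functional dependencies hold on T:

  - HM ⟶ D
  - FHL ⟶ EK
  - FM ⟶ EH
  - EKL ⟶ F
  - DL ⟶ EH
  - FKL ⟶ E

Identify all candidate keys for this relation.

(F, L, M), (D, K, L, M), (E, K, L, M), (H, K, L, M)

Attributes L, M never appear on any right-hand side, so every candidate key must contain {L, M}.
{L, M}⁺ = {L, M}, which is not all of the schema, so we must add further attributes.
{F, L, M}⁺: FM→EH adds E, H; HM→D adds D; FHL→EK adds K → {D, E, F, H, K, L, M}.
{D, K, L, M}⁺: DL→EH adds E, H; EKL→F adds F → {D, E, F, H, K, L, M}.
{E, K, L, M}⁺: EKL→F adds F; FM→EH adds H; HM→D adds D → {D, E, F, H, K, L, M}.
{H, K, L, M}⁺: HM→D adds D; DL→EH adds E; EKL→F adds F → {D, E, F, H, K, L, M}.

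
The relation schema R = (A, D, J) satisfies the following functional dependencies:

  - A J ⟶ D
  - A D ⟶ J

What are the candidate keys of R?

Attribute A never appears on the right-hand side of any dependency, so A must belong to every candidate key.
{A}⁺ = {A}, which is not all of the schema, so we must add further attributes.
{A, D}⁺: AD→J adds J → {A, D, J}.
{A, J}⁺: AJ→D adds D → {A, D, J}.
Any other superkey contains one of these as a subset, so there are no further candidate keys.

(A, D), (A, J)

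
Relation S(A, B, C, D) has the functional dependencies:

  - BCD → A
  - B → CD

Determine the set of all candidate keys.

{B}

Attribute B never appears on the right-hand side of any dependency, so B must belong to every candidate key.
{B}⁺ = {A, B, C, D}, which is all of the schema, so {B} is the only candidate key.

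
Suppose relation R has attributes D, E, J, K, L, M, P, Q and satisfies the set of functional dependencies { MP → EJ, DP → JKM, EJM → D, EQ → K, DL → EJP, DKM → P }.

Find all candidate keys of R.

Attributes L, Q never appear on any right-hand side, so every candidate key must contain {L, Q}.
{L, Q}⁺ = {L, Q}, which is not all of the schema, so we must add further attributes.
{D, L, Q}⁺: DL→EJP adds E, J, P; DP→JKM adds K, M → {D, E, J, K, L, M, P, Q}.
{L, M, P, Q}⁺: MP→EJ adds E, J; EJM→D adds D; EQ→K adds K → {D, E, J, K, L, M, P, Q}.
{E, J, L, M, Q}⁺: EJM→D adds D; EQ→K adds K; DL→EJP adds P → {D, E, J, K, L, M, P, Q}.

DLQ, LMPQ, EJLMQ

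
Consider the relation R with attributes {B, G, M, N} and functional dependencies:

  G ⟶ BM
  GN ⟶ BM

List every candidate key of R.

Attributes G, N never appear on any right-hand side, so every candidate key must contain {G, N}.
{G, N}⁺ = {B, G, M, N}, which is all of the schema, so {G, N} is the only candidate key.

{G, N}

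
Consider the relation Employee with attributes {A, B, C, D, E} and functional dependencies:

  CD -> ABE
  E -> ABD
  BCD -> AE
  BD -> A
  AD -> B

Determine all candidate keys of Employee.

{C, D}, {C, E}

Attribute C never appears on the right-hand side of any dependency, so C must belong to every candidate key.
{C}⁺ = {C}, which is not all of the schema, so we must add further attributes.
{C, D}⁺: CD→ABE adds A, B, E → {A, B, C, D, E}. Minimal: {D}⁺ = {D}; {C}⁺ = {C} — none reach the full schema.
{C, E}⁺: E→ABD adds A, B, D → {A, B, C, D, E}. Minimal: {E}⁺ = {A, B, D, E}; {C}⁺ = {C} — none reach the full schema.
Any other superkey contains one of these as a subset, so there are no further candidate keys.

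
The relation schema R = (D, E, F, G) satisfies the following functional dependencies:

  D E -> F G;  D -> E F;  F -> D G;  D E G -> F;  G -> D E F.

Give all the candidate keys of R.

{D}⁺: D→EF adds E, F; F→DG adds G → {D, E, F, G}.
{F}⁺: F→DG adds D, G; G→DEF adds E → {D, E, F, G}.
{G}⁺: G→DEF adds D, E, F → {D, E, F, G}.
Any other superkey contains one of these as a subset, so there are no further candidate keys.

D, F, G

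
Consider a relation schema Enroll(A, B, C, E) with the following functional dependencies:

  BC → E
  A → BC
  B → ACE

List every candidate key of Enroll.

{A}, {B}

{A}⁺: A→BC adds B, C; B→ACE adds E → {A, B, C, E}.
{B}⁺: B→ACE adds A, C, E → {A, B, C, E}.
Any other superkey contains one of these as a subset, so there are no further candidate keys.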